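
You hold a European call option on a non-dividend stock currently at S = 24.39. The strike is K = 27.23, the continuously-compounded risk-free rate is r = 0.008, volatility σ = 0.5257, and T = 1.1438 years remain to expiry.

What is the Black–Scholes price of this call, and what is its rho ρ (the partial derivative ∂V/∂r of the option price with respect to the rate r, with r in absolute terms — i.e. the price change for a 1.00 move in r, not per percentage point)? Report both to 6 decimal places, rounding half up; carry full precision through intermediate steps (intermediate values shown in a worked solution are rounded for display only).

price = 4.479328
ρ = 9.952661

σ√T = 0.5257·√1.1438 = 0.562229
d₁ = (ln(S/K) + (r+σ²/2)T) / (σ√T) = (ln(24.39/27.23) + (0.008+0.5257²/2)·1.1438) / 0.562229 = (-0.110146 + 0.167201) / 0.562229 = 0.101480
d₂ = d₁ − σ√T = 0.101480 − 0.562229 = -0.460749
e^{−rT} = e^{−0.008·1.1438} = 0.990891
N(d₁) = 0.540415,  N(d₂) = 0.322489
Call price V = S·N(d₁) − K·e^{−rT}·N(d₂) = 13.180727 − 8.701399 = 4.479328
ρ = K·T·e^{−rT}·N(d₂) = 9.952661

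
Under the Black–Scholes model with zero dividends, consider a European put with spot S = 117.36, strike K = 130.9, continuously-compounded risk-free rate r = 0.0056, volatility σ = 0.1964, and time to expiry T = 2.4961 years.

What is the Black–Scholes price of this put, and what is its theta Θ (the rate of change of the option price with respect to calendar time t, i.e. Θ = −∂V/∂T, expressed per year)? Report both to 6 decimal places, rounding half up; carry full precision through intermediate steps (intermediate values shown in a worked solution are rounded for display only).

σ√T = 0.1964·√2.4961 = 0.310293
d₁ = (ln(S/K) + (r+σ²/2)T) / (σ√T) = (ln(117.36/130.9) + (0.0056+0.1964²/2)·2.4961) / 0.310293 = (-0.109188 + 0.062119) / 0.310293 = -0.151690
d₂ = d₁ − σ√T = -0.151690 − 0.310293 = -0.461983
e^{−rT} = e^{−0.0056·2.4961} = 0.986119
N(−d₁) = 0.560284,  N(−d₂) = 0.677953
Put price V = K·e^{−rT}·N(−d₂) − S·N(−d₁) = 87.512246 − 65.754962 = 21.757284
φ(d₁) = (1/√(2π))·e^{−d₁²/2} = 0.394379
Θ = −S·φ(d₁)·σ/(2√T) + r·K·e^{−rT}·N(−d₂) = −2.876830 + 0.490069 = -2.386761

price = 21.757284
Θ = -2.386761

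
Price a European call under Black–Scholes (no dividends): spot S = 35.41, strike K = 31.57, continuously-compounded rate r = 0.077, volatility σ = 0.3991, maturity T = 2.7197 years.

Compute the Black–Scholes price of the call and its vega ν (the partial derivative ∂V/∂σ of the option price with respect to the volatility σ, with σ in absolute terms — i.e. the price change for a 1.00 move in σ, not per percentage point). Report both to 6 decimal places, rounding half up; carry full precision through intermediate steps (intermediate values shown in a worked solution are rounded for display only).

σ√T = 0.3991·√2.7197 = 0.658176
d₁ = (ln(S/K) + (r+σ²/2)T) / (σ√T) = (ln(35.41/31.57) + (0.077+0.3991²/2)·2.7197) / 0.658176 = (0.114787 + 0.426015) / 0.658176 = 0.821667
d₂ = d₁ − σ√T = 0.821667 − 0.658176 = 0.163491
e^{−rT} = e^{−0.077·2.7197} = 0.811057
N(d₁) = 0.794367,  N(d₂) = 0.564934
Call price V = S·N(d₁) − K·e^{−rT}·N(d₂) = 28.128530 − 14.465176 = 13.663354
φ(d₁) = (1/√(2π))·e^{−d₁²/2} = 0.284647
ν = S·φ(d₁)·√T = 16.622347

price = 13.663354
ν = 16.622347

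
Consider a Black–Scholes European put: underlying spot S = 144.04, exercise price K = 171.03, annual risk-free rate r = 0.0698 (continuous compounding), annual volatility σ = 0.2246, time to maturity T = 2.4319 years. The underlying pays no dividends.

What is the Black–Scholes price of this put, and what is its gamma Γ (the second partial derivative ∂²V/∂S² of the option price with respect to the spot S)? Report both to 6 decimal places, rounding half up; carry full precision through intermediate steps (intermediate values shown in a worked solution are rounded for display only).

σ√T = 0.2246·√2.4319 = 0.350254
d₁ = (ln(S/K) + (r+σ²/2)T) / (σ√T) = (ln(144.04/171.03) + (0.0698+0.2246²/2)·2.4319) / 0.350254 = (-0.171748 + 0.231085) / 0.350254 = 0.169413
d₂ = d₁ − σ√T = 0.169413 − 0.350254 = -0.180841
e^{−rT} = e^{−0.0698·2.4319} = 0.843879
N(−d₁) = 0.432736,  N(−d₂) = 0.571754
Put price V = K·e^{−rT}·N(−d₂) − S·N(−d₁) = 82.520388 − 62.331286 = 20.189102
φ(d₁) = (1/√(2π))·e^{−d₁²/2} = 0.393258
Γ = φ(d₁) / (S·σ·√T) = 0.007795

price = 20.189102
Γ = 0.007795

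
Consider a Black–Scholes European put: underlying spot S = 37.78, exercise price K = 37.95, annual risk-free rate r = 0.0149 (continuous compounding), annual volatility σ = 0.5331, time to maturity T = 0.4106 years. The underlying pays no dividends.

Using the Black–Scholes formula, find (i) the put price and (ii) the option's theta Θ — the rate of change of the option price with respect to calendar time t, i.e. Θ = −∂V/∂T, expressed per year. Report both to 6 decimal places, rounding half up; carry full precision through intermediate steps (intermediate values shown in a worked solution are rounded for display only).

σ√T = 0.5331·√0.4106 = 0.341600
d₁ = (ln(S/K) + (r+σ²/2)T) / (σ√T) = (ln(37.78/37.95) + (0.0149+0.5331²/2)·0.4106) / 0.341600 = (-0.004490 + 0.064463) / 0.341600 = 0.175567
d₂ = d₁ − σ√T = 0.175567 − 0.341600 = -0.166033
e^{−rT} = e^{−0.0149·0.4106} = 0.993901
N(−d₁) = 0.430317,  N(−d₂) = 0.565935
Put price V = K·e^{−rT}·N(−d₂) − S·N(−d₁) = 21.346226 − 16.257382 = 5.088844
φ(d₁) = (1/√(2π))·e^{−d₁²/2} = 0.392841
Θ = −S·φ(d₁)·σ/(2√T) + r·K·e^{−rT}·N(−d₂) = −6.173735 + 0.318059 = -5.855676

price = 5.088844
Θ = -5.855676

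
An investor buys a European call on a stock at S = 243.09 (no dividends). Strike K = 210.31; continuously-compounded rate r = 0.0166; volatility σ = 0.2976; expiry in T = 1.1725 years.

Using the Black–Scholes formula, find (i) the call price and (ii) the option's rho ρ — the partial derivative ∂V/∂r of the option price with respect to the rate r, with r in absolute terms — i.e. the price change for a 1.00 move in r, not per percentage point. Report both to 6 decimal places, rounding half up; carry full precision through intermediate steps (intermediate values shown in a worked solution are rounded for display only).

price = 50.793890
ρ = 153.896762

σ√T = 0.2976·√1.1725 = 0.322247
d₁ = (ln(S/K) + (r+σ²/2)T) / (σ√T) = (ln(243.09/210.31) + (0.0166+0.2976²/2)·1.1725) / 0.322247 = (0.144849 + 0.071385) / 0.322247 = 0.671020
d₂ = d₁ − σ√T = 0.671020 − 0.322247 = 0.348772
e^{−rT} = e^{−0.0166·1.1725} = 0.980725
N(d₁) = 0.748896,  N(d₂) = 0.636370
Call price V = S·N(d₁) − K·e^{−rT}·N(d₂) = 182.049124 − 131.255234 = 50.793890
ρ = K·T·e^{−rT}·N(d₂) = 153.896762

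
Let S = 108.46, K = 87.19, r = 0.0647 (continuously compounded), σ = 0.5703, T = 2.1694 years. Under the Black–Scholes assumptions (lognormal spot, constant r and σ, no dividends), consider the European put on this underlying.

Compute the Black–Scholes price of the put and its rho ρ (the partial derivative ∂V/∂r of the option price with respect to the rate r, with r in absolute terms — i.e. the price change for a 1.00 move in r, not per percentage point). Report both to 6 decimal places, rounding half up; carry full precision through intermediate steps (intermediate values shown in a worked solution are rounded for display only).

price = 16.145023
ρ = -81.732306

σ√T = 0.5703·√2.1694 = 0.839988
d₁ = (ln(S/K) + (r+σ²/2)T) / (σ√T) = (ln(108.46/87.19) + (0.0647+0.5703²/2)·2.1694) / 0.839988 = (0.218292 + 0.493150) / 0.839988 = 0.846967
d₂ = d₁ − σ√T = 0.846967 − 0.839988 = 0.006979
e^{−rT} = e^{−0.0647·2.1694} = 0.869045
N(−d₁) = 0.198507,  N(−d₂) = 0.497216
Put price V = K·e^{−rT}·N(−d₂) − S·N(−d₁) = 37.675074 − 21.530051 = 16.145023
ρ = −K·T·e^{−rT}·N(−d₂) = -81.732306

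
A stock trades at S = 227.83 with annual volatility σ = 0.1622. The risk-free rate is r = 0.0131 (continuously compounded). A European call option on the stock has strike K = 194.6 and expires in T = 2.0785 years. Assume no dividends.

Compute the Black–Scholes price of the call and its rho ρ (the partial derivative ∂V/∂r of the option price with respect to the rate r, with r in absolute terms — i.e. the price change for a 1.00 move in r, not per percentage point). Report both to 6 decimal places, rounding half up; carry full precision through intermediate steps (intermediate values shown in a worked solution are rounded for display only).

price = 44.369252
ρ = 295.109731

σ√T = 0.1622·√2.0785 = 0.233844
d₁ = (ln(S/K) + (r+σ²/2)T) / (σ√T) = (ln(227.83/194.6) + (0.0131+0.1622²/2)·2.0785) / 0.233844 = (0.157654 + 0.054570) / 0.233844 = 0.907543
d₂ = d₁ − σ√T = 0.907543 − 0.233844 = 0.673700
e^{−rT} = e^{−0.0131·2.0785} = 0.973139
N(d₁) = 0.817940,  N(d₂) = 0.749749
Call price V = S·N(d₁) − K·e^{−rT}·N(d₂) = 186.351321 − 141.982069 = 44.369252
ρ = K·T·e^{−rT}·N(d₂) = 295.109731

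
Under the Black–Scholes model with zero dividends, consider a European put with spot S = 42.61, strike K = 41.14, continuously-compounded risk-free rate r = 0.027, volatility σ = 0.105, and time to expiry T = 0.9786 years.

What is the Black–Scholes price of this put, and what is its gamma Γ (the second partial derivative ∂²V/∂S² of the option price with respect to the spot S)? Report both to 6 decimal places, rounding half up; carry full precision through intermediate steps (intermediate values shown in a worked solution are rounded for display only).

σ√T = 0.105·√0.9786 = 0.103870
d₁ = (ln(S/K) + (r+σ²/2)T) / (σ√T) = (ln(42.61/41.14) + (0.027+0.105²/2)·0.9786) / 0.103870 = (0.035108 + 0.031817) / 0.103870 = 0.644311
d₂ = d₁ − σ√T = 0.644311 − 0.103870 = 0.540440
e^{−rT} = e^{−0.027·0.9786} = 0.973924
N(−d₁) = 0.259687,  N(−d₂) = 0.294447
Put price V = K·e^{−rT}·N(−d₂) − S·N(−d₁) = 11.797664 − 11.065264 = 0.732401
φ(d₁) = (1/√(2π))·e^{−d₁²/2} = 0.324164
Γ = φ(d₁) / (S·σ·√T) = 0.073242

price = 0.732401
Γ = 0.073242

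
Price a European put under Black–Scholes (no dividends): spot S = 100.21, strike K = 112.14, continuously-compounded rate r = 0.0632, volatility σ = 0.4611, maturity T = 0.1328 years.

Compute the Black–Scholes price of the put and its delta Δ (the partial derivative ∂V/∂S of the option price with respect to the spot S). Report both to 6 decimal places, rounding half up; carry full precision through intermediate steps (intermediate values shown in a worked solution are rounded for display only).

price = 13.885649
Δ = -0.703823

σ√T = 0.4611·√0.1328 = 0.168033
d₁ = (ln(S/K) + (r+σ²/2)T) / (σ√T) = (ln(100.21/112.14) + (0.0632+0.4611²/2)·0.1328) / 0.168033 = (-0.112480 + 0.022510) / 0.168033 = -0.535429
d₂ = d₁ − σ√T = -0.535429 − 0.168033 = -0.703462
e^{−rT} = e^{−0.0632·0.1328} = 0.991642
N(−d₁) = 0.703823,  N(−d₂) = 0.759116
Put price V = K·e^{−rT}·N(−d₂) − S·N(−d₁) = 84.415784 − 70.530136 = 13.885649
Δ = −N(−d₁) = -0.703823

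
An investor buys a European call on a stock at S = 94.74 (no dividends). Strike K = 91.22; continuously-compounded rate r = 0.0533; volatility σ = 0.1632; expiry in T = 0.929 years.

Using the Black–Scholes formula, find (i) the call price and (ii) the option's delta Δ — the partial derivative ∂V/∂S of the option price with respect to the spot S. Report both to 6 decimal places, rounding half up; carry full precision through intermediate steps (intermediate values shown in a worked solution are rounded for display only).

σ√T = 0.1632·√0.929 = 0.157300
d₁ = (ln(S/K) + (r+σ²/2)T) / (σ√T) = (ln(94.74/91.22) + (0.0533+0.1632²/2)·0.929) / 0.157300 = (0.037862 + 0.061887) / 0.157300 = 0.634136
d₂ = d₁ − σ√T = 0.634136 − 0.157300 = 0.476836
e^{−rT} = e^{−0.0533·0.929} = 0.951690
N(d₁) = 0.737004,  N(d₂) = 0.683261
Call price V = S·N(d₁) − K·e^{−rT}·N(d₂) = 69.823756 − 59.316030 = 10.507726
Δ = N(d₁) = 0.737004

price = 10.507726
Δ = 0.737004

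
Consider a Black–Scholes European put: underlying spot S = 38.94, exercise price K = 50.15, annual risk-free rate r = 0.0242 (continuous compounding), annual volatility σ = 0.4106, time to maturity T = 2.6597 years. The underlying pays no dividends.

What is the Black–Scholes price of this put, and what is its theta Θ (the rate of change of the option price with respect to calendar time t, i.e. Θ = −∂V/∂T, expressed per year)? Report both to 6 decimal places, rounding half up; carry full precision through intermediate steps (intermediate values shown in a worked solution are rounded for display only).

price = 15.739618
Θ = -1.120725

σ√T = 0.4106·√2.6597 = 0.669631
d₁ = (ln(S/K) + (r+σ²/2)T) / (σ√T) = (ln(38.94/50.15) + (0.0242+0.4106²/2)·2.6597) / 0.669631 = (-0.252997 + 0.288567) / 0.669631 = 0.053120
d₂ = d₁ − σ√T = 0.053120 − 0.669631 = -0.616511
e^{−rT} = e^{−0.0242·2.6597} = 0.937663
N(−d₁) = 0.478818,  N(−d₂) = 0.731221
Put price V = K·e^{−rT}·N(−d₂) − S·N(−d₁) = 34.384797 − 18.645179 = 15.739618
φ(d₁) = (1/√(2π))·e^{−d₁²/2} = 0.398380
Θ = −S·φ(d₁)·σ/(2√T) + r·K·e^{−rT}·N(−d₂) = −1.952837 + 0.832112 = -1.120725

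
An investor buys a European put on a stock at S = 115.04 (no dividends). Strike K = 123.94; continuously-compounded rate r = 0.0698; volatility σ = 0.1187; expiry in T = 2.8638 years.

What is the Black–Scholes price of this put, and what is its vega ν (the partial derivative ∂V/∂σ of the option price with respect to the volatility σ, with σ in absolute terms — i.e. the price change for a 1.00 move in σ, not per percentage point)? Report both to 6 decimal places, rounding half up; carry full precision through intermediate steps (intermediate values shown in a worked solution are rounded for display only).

price = 3.509597
ν = 59.733994

σ√T = 0.1187·√2.8638 = 0.200873
d₁ = (ln(S/K) + (r+σ²/2)T) / (σ√T) = (ln(115.04/123.94) + (0.0698+0.1187²/2)·2.8638) / 0.200873 = (-0.074518 + 0.220068) / 0.200873 = 0.724589
d₂ = d₁ − σ√T = 0.724589 − 0.200873 = 0.523716
e^{−rT} = e^{−0.0698·2.8638} = 0.818818
N(−d₁) = 0.234352,  N(−d₂) = 0.300238
Put price V = K·e^{−rT}·N(−d₂) − S·N(−d₁) = 30.469454 − 26.959857 = 3.509597
φ(d₁) = (1/√(2π))·e^{−d₁²/2} = 0.306832
ν = S·φ(d₁)·√T = 59.733994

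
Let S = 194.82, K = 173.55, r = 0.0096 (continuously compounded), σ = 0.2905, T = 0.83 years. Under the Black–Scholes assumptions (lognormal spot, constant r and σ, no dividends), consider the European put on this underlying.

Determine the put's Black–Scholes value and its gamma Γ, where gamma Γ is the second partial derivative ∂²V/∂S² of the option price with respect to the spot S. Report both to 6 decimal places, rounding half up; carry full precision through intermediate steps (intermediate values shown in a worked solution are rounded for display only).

price = 10.047243
Γ = 0.006466

σ√T = 0.2905·√0.83 = 0.264658
d₁ = (ln(S/K) + (r+σ²/2)T) / (σ√T) = (ln(194.82/173.55) + (0.0096+0.2905²/2)·0.83) / 0.264658 = (0.115610 + 0.042990) / 0.264658 = 0.599265
d₂ = d₁ − σ√T = 0.599265 − 0.264658 = 0.334607
e^{−rT} = e^{−0.0096·0.83} = 0.992064
N(−d₁) = 0.274498,  N(−d₂) = 0.368961
Put price V = K·e^{−rT}·N(−d₂) − S·N(−d₁) = 63.524978 − 53.477735 = 10.047243
φ(d₁) = (1/√(2π))·e^{−d₁²/2} = 0.333372
Γ = φ(d₁) / (S·σ·√T) = 0.006466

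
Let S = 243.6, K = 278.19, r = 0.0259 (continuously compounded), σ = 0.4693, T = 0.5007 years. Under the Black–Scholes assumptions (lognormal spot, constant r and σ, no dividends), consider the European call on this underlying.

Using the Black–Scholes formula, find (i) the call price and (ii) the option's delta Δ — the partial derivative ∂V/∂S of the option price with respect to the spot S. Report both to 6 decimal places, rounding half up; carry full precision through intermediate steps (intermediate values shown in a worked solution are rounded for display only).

price = 20.842563
Δ = 0.422796

σ√T = 0.4693·√0.5007 = 0.332077
d₁ = (ln(S/K) + (r+σ²/2)T) / (σ√T) = (ln(243.6/278.19) + (0.0259+0.4693²/2)·0.5007) / 0.332077 = (-0.132777 + 0.068106) / 0.332077 = -0.194747
d₂ = d₁ − σ√T = -0.194747 − 0.332077 = -0.526824
e^{−rT} = e^{−0.0259·0.5007} = 0.987116
N(d₁) = 0.422796,  N(d₂) = 0.299158
Call price V = S·N(d₁) − K·e^{−rT}·N(d₂) = 102.993021 − 82.150457 = 20.842563
Δ = N(d₁) = 0.422796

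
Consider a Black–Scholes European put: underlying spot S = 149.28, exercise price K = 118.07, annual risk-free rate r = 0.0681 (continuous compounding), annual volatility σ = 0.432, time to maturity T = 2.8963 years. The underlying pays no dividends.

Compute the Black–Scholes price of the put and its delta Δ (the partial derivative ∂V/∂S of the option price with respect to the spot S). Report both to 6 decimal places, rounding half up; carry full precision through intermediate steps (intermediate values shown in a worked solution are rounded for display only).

σ√T = 0.432·√2.8963 = 0.735200
d₁ = (ln(S/K) + (r+σ²/2)T) / (σ√T) = (ln(149.28/118.07) + (0.0681+0.432²/2)·2.8963) / 0.735200 = (0.234546 + 0.467498) / 0.735200 = 0.954902
d₂ = d₁ − σ√T = 0.954902 − 0.735200 = 0.219702
e^{−rT} = e^{−0.0681·2.8963} = 0.820995
N(−d₁) = 0.169814,  N(−d₂) = 0.413052
Put price V = K·e^{−rT}·N(−d₂) − S·N(−d₁) = 40.039137 − 25.349796 = 14.689341
Δ = −N(−d₁) = -0.169814

price = 14.689341
Δ = -0.169814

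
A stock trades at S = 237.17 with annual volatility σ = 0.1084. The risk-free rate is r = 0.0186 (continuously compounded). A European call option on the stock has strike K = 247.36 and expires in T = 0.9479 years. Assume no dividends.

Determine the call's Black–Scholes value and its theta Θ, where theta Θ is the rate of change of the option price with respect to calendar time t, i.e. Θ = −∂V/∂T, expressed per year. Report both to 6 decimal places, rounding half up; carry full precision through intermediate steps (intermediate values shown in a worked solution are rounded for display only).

σ√T = 0.1084·√0.9479 = 0.105538
d₁ = (ln(S/K) + (r+σ²/2)T) / (σ√T) = (ln(237.17/247.36) + (0.0186+0.1084²/2)·0.9479) / 0.105538 = (-0.042068 + 0.023200) / 0.105538 = -0.178773
d₂ = d₁ − σ√T = -0.178773 − 0.105538 = -0.284312
e^{−rT} = e^{−0.0186·0.9479} = 0.982524
N(d₁) = 0.429058,  N(d₂) = 0.388086
Call price V = S·N(d₁) − K·e^{−rT}·N(d₂) = 101.759639 − 94.319198 = 7.440441
φ(d₁) = (1/√(2π))·e^{−d₁²/2} = 0.392618
Θ = −S·φ(d₁)·σ/(2√T) − r·K·e^{−rT}·N(d₂) = −5.183795 − 1.754337 = -6.938132

price = 7.440441
Θ = -6.938132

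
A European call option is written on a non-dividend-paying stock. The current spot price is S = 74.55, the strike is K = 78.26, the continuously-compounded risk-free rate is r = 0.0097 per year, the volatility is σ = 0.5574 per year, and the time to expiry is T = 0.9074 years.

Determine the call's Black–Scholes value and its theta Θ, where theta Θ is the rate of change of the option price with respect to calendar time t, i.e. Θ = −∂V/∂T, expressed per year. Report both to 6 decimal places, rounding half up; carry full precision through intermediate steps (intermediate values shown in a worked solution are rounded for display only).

price = 14.456039
Θ = -8.820905

σ√T = 0.5574·√0.9074 = 0.530966
d₁ = (ln(S/K) + (r+σ²/2)T) / (σ√T) = (ln(74.55/78.26) + (0.0097+0.5574²/2)·0.9074) / 0.530966 = (-0.048567 + 0.149764) / 0.530966 = 0.190591
d₂ = d₁ − σ√T = 0.190591 − 0.530966 = -0.340374
e^{−rT} = e^{−0.0097·0.9074} = 0.991237
N(d₁) = 0.575577,  N(d₂) = 0.366787
Call price V = S·N(d₁) − K·e^{−rT}·N(d₂) = 42.909273 − 28.453234 = 14.456039
φ(d₁) = (1/√(2π))·e^{−d₁²/2} = 0.391762
Θ = −S·φ(d₁)·σ/(2√T) − r·K·e^{−rT}·N(d₂) = −8.544908 − 0.275996 = -8.820905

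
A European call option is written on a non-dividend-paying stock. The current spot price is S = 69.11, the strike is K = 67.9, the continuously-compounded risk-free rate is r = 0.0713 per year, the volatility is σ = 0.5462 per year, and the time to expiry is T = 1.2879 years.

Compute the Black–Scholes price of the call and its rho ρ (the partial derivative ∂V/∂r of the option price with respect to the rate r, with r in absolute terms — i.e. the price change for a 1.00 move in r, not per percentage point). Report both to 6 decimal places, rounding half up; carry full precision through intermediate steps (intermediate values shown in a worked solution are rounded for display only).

price = 19.771838
ρ = 35.658362

σ√T = 0.5462·√1.2879 = 0.619859
d₁ = (ln(S/K) + (r+σ²/2)T) / (σ√T) = (ln(69.11/67.9) + (0.0713+0.5462²/2)·1.2879) / 0.619859 = (0.017663 + 0.283940) / 0.619859 = 0.486567
d₂ = d₁ − σ√T = 0.486567 − 0.619859 = -0.133291
e^{−rT} = e^{−0.0713·1.2879} = 0.912263
N(d₁) = 0.686718,  N(d₂) = 0.446982
Call price V = S·N(d₁) − K·e^{−rT}·N(d₂) = 47.459051 − 27.687213 = 19.771838
ρ = K·T·e^{−rT}·N(d₂) = 35.658362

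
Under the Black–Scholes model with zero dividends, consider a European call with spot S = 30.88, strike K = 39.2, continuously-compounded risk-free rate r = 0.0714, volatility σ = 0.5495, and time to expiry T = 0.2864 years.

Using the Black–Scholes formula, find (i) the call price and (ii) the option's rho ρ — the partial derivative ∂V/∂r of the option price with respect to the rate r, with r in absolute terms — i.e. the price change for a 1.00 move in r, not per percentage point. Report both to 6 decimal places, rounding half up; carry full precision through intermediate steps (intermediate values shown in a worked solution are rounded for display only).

σ√T = 0.5495·√0.2864 = 0.294072
d₁ = (ln(S/K) + (r+σ²/2)T) / (σ√T) = (ln(30.88/39.2) + (0.0714+0.5495²/2)·0.2864) / 0.294072 = (-0.238568 + 0.063688) / 0.294072 = -0.594683
d₂ = d₁ − σ√T = -0.594683 − 0.294072 = -0.888755
e^{−rT} = e^{−0.0714·0.2864} = 0.979759
N(d₁) = 0.276028,  N(d₂) = 0.187067
Call price V = S·N(d₁) − K·e^{−rT}·N(d₂) = 8.523737 − 7.184609 = 1.339128
ρ = K·T·e^{−rT}·N(d₂) = 2.057672

price = 1.339128
ρ = 2.057672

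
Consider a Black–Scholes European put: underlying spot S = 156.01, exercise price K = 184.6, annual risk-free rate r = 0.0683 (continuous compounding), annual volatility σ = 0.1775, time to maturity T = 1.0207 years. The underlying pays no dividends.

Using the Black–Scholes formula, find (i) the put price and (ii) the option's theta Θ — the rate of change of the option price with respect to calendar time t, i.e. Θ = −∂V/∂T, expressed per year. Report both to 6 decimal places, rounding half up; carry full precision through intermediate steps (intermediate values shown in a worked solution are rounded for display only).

price = 21.524015
Θ = 3.767495

σ√T = 0.1775·√1.0207 = 0.179328
d₁ = (ln(S/K) + (r+σ²/2)T) / (σ√T) = (ln(156.01/184.6) + (0.0683+0.1775²/2)·1.0207) / 0.179328 = (-0.168271 + 0.085793) / 0.179328 = -0.459930
d₂ = d₁ − σ√T = -0.459930 − 0.179328 = -0.639258
e^{−rT} = e^{−0.0683·1.0207} = 0.932661
N(−d₁) = 0.677217,  N(−d₂) = 0.738672
Put price V = K·e^{−rT}·N(−d₂) − S·N(−d₁) = 127.176601 − 105.652586 = 21.524015
φ(d₁) = (1/√(2π))·e^{−d₁²/2} = 0.358902
Θ = −S·φ(d₁)·σ/(2√T) + r·K·e^{−rT}·N(−d₂) = −4.918667 + 8.686162 = 3.767495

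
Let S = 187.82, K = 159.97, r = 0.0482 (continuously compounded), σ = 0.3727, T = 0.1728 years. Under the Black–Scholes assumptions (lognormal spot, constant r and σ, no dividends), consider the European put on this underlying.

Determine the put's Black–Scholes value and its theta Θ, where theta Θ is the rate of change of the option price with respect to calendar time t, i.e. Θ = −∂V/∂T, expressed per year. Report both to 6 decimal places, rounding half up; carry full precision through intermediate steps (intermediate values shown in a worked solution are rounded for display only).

price = 1.869091
Θ = -15.807112

σ√T = 0.3727·√0.1728 = 0.154928
d₁ = (ln(S/K) + (r+σ²/2)T) / (σ√T) = (ln(187.82/159.97) + (0.0482+0.3727²/2)·0.1728) / 0.154928 = (0.160498 + 0.020330) / 0.154928 = 1.167172
d₂ = d₁ − σ√T = 1.167172 − 0.154928 = 1.012243
e^{−rT} = e^{−0.0482·0.1728} = 0.991706
N(−d₁) = 0.121571,  N(−d₂) = 0.155711
Put price V = K·e^{−rT}·N(−d₂) − S·N(−d₁) = 24.702466 − 22.833375 = 1.869091
φ(d₁) = (1/√(2π))·e^{−d₁²/2} = 0.201880
Θ = −S·φ(d₁)·σ/(2√T) + r·K·e^{−rT}·N(−d₂) = −16.997771 + 1.190659 = -15.807112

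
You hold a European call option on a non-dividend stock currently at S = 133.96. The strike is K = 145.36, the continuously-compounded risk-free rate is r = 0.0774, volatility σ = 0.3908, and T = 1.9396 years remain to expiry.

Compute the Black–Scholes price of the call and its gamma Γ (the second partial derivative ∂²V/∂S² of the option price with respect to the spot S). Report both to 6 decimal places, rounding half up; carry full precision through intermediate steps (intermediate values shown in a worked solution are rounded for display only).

price = 32.426791
Γ = 0.005055

σ√T = 0.3908·√1.9396 = 0.544265
d₁ = (ln(S/K) + (r+σ²/2)T) / (σ√T) = (ln(133.96/145.36) + (0.0774+0.3908²/2)·1.9396) / 0.544265 = (-0.081672 + 0.298237) / 0.544265 = 0.397904
d₂ = d₁ − σ√T = 0.397904 − 0.544265 = -0.146362
e^{−rT} = e^{−0.0774·1.9396} = 0.860600
N(d₁) = 0.654649,  N(d₂) = 0.441818
Call price V = S·N(d₁) − K·e^{−rT}·N(d₂) = 87.696840 − 55.270049 = 32.426791
φ(d₁) = (1/√(2π))·e^{−d₁²/2} = 0.368578
Γ = φ(d₁) / (S·σ·√T) = 0.005055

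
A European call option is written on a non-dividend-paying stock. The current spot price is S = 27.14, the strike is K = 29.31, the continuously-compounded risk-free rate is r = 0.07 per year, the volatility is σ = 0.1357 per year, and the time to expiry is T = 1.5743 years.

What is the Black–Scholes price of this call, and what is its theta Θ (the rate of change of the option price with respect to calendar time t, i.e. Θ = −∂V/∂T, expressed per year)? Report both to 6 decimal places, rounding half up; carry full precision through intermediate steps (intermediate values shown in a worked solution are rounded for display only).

σ√T = 0.1357·√1.5743 = 0.170264
d₁ = (ln(S/K) + (r+σ²/2)T) / (σ√T) = (ln(27.14/29.31) + (0.07+0.1357²/2)·1.5743) / 0.170264 = (-0.076920 + 0.124696) / 0.170264 = 0.280598
d₂ = d₁ − σ√T = 0.280598 − 0.170264 = 0.110334
e^{−rT} = e^{−0.07·1.5743} = 0.895654
N(d₁) = 0.610491,  N(d₂) = 0.543928
Call price V = S·N(d₁) − K·e^{−rT}·N(d₂) = 16.568718 − 14.278985 = 2.289733
φ(d₁) = (1/√(2π))·e^{−d₁²/2} = 0.383542
Θ = −S·φ(d₁)·σ/(2√T) − r·K·e^{−rT}·N(d₂) = −0.562897 − 0.999529 = -1.562426

price = 2.289733
Θ = -1.562426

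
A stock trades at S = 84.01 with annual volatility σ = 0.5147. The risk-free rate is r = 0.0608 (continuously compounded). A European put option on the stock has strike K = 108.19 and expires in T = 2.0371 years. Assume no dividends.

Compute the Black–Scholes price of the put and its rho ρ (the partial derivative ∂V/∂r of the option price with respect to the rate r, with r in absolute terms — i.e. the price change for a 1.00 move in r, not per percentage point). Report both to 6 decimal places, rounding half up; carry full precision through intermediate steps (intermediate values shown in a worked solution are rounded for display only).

price = 31.903722
ρ = -137.559600

σ√T = 0.5147·√2.0371 = 0.734616
d₁ = (ln(S/K) + (r+σ²/2)T) / (σ√T) = (ln(84.01/108.19) + (0.0608+0.5147²/2)·2.0371) / 0.734616 = (-0.252953 + 0.393686) / 0.734616 = 0.191573
d₂ = d₁ − σ√T = 0.191573 − 0.734616 = -0.543043
e^{−rT} = e^{−0.0608·2.0371} = 0.883507
N(−d₁) = 0.424038,  N(−d₂) = 0.706450
Put price V = K·e^{−rT}·N(−d₂) − S·N(−d₁) = 67.527171 − 35.623449 = 31.903722
ρ = −K·T·e^{−rT}·N(−d₂) = -137.559600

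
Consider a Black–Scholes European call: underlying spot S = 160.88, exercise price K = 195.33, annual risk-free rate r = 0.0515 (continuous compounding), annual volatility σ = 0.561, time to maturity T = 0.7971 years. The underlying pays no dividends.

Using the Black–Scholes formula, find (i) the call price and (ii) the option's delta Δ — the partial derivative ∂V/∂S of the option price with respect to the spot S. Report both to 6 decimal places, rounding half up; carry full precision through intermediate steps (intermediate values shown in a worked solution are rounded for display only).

price = 22.703292
Δ = 0.478068

σ√T = 0.561·√0.7971 = 0.500863
d₁ = (ln(S/K) + (r+σ²/2)T) / (σ√T) = (ln(160.88/195.33) + (0.0515+0.561²/2)·0.7971) / 0.500863 = (-0.194032 + 0.166483) / 0.500863 = -0.055003
d₂ = d₁ − σ√T = -0.055003 − 0.500863 = -0.555866
e^{−rT} = e^{−0.0515·0.7971} = 0.959781
N(d₁) = 0.478068,  N(d₂) = 0.289151
Call price V = S·N(d₁) − K·e^{−rT}·N(d₂) = 76.911586 − 54.208294 = 22.703292
Δ = N(d₁) = 0.478068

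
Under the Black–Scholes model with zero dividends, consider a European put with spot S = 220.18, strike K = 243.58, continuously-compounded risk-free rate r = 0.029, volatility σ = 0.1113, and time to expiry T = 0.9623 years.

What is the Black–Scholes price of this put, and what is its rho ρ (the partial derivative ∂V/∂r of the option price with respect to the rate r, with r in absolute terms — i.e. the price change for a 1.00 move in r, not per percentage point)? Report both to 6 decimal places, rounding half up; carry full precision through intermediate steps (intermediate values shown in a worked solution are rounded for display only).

σ√T = 0.1113·√0.9623 = 0.109182
d₁ = (ln(S/K) + (r+σ²/2)T) / (σ√T) = (ln(220.18/243.58) + (0.029+0.1113²/2)·0.9623) / 0.109182 = (-0.101000 + 0.033867) / 0.109182 = -0.614873
d₂ = d₁ − σ√T = -0.614873 − 0.109182 = -0.724055
e^{−rT} = e^{−0.029·0.9623} = 0.972479
N(−d₁) = 0.730681,  N(−d₂) = 0.765484
Put price V = K·e^{−rT}·N(−d₂) − S·N(−d₁) = 181.325154 − 160.881300 = 20.443853
ρ = −K·T·e^{−rT}·N(−d₂) = -174.489195

price = 20.443853
ρ = -174.489195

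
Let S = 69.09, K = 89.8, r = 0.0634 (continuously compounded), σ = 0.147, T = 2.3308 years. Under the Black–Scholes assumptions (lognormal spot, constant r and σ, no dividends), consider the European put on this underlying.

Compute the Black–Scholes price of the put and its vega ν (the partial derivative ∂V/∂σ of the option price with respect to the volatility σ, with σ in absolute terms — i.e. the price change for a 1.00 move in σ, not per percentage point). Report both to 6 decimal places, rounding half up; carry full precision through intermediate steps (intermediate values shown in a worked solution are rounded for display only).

σ√T = 0.147·√2.3308 = 0.224424
d₁ = (ln(S/K) + (r+σ²/2)T) / (σ√T) = (ln(69.09/89.8) + (0.0634+0.147²/2)·2.3308) / 0.224424 = (-0.262175 + 0.172956) / 0.224424 = -0.397547
d₂ = d₁ − σ√T = -0.397547 − 0.224424 = -0.621971
e^{−rT} = e^{−0.0634·2.3308} = 0.862627
N(−d₁) = 0.654518,  N(−d₂) = 0.733020
Put price V = K·e^{−rT}·N(−d₂) − S·N(−d₁) = 56.782564 − 45.220635 = 11.561928
φ(d₁) = (1/√(2π))·e^{−d₁²/2} = 0.368631
ν = S·φ(d₁)·√T = 38.882939

price = 11.561928
ν = 38.882939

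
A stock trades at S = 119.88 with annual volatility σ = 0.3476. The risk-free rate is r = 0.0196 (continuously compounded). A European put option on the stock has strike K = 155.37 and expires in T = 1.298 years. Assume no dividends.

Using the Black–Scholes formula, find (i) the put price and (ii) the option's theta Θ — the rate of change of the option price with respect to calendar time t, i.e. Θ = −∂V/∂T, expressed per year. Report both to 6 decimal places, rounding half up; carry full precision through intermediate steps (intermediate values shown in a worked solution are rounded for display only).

price = 40.631603
Θ = -4.424760

σ√T = 0.3476·√1.298 = 0.396020
d₁ = (ln(S/K) + (r+σ²/2)T) / (σ√T) = (ln(119.88/155.37) + (0.0196+0.3476²/2)·1.298) / 0.396020 = (-0.259318 + 0.103857) / 0.396020 = -0.392559
d₂ = d₁ − σ√T = -0.392559 − 0.396020 = -0.788579
e^{−rT} = e^{−0.0196·1.298} = 0.974880
N(−d₁) = 0.652678,  N(−d₂) = 0.784821
Put price V = K·e^{−rT}·N(−d₂) − S·N(−d₁) = 118.874590 − 78.242987 = 40.631603
φ(d₁) = (1/√(2π))·e^{−d₁²/2} = 0.369358
Θ = −S·φ(d₁)·σ/(2√T) + r·K·e^{−rT}·N(−d₂) = −6.754702 + 2.329942 = -4.424760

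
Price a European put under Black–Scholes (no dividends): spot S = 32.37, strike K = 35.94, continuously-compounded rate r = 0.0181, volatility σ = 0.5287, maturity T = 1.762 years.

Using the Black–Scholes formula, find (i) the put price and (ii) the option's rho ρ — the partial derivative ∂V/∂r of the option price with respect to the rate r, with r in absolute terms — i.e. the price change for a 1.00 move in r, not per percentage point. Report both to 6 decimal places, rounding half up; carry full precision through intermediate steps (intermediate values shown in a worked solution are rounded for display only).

σ√T = 0.5287·√1.762 = 0.701798
d₁ = (ln(S/K) + (r+σ²/2)T) / (σ√T) = (ln(32.37/35.94) + (0.0181+0.5287²/2)·1.762) / 0.701798 = (-0.104619 + 0.278153) / 0.701798 = 0.247270
d₂ = d₁ − σ√T = 0.247270 − 0.701798 = -0.454528
e^{−rT} = e^{−0.0181·1.762} = 0.968611
N(−d₁) = 0.402350,  N(−d₂) = 0.675276
Put price V = K·e^{−rT}·N(−d₂) − S·N(−d₁) = 23.507613 − 13.024056 = 10.483557
ρ = −K·T·e^{−rT}·N(−d₂) = -41.420413

price = 10.483557
ρ = -41.420413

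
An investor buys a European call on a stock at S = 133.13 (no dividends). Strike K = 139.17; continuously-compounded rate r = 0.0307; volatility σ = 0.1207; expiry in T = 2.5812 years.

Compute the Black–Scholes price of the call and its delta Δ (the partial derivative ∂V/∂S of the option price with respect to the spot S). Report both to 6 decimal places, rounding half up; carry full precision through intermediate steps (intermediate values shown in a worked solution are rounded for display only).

price = 12.550642
Δ = 0.609030

σ√T = 0.1207·√2.5812 = 0.193918
d₁ = (ln(S/K) + (r+σ²/2)T) / (σ√T) = (ln(133.13/139.17) + (0.0307+0.1207²/2)·2.5812) / 0.193918 = (-0.044370 + 0.098045) / 0.193918 = 0.276791
d₂ = d₁ − σ√T = 0.276791 − 0.193918 = 0.082873
e^{−rT} = e^{−0.0307·2.5812} = 0.923816
N(d₁) = 0.609030,  N(d₂) = 0.533024
Call price V = S·N(d₁) − K·e^{−rT}·N(d₂) = 81.080142 − 68.529500 = 12.550642
Δ = N(d₁) = 0.609030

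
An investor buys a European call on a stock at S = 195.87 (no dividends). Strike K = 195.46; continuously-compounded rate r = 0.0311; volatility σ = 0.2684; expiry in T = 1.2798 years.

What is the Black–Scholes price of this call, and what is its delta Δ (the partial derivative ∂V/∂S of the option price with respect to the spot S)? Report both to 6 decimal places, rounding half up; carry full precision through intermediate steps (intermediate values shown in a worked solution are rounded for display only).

price = 27.387403
Δ = 0.614017

σ√T = 0.2684·√1.2798 = 0.303636
d₁ = (ln(S/K) + (r+σ²/2)T) / (σ√T) = (ln(195.87/195.46) + (0.0311+0.2684²/2)·1.2798) / 0.303636 = (0.002095 + 0.085899) / 0.303636 = 0.289803
d₂ = d₁ − σ√T = 0.289803 − 0.303636 = -0.013833
e^{−rT} = e^{−0.0311·1.2798} = 0.960980
N(d₁) = 0.614017,  N(d₂) = 0.494482
Call price V = S·N(d₁) − K·e^{−rT}·N(d₂) = 120.267414 − 92.880011 = 27.387403
Δ = N(d₁) = 0.614017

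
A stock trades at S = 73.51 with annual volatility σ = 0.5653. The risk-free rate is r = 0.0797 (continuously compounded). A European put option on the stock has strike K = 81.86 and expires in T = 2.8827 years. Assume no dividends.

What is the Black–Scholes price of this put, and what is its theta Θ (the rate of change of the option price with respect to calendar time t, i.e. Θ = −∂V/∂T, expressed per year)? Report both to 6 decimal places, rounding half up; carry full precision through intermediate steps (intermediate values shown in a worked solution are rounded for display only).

price = 21.509074
Θ = -0.753166

σ√T = 0.5653·√2.8827 = 0.959796
d₁ = (ln(S/K) + (r+σ²/2)T) / (σ√T) = (ln(73.51/81.86) + (0.0797+0.5653²/2)·2.8827) / 0.959796 = (-0.107589 + 0.690355) / 0.959796 = 0.607177
d₂ = d₁ − σ√T = 0.607177 − 0.959796 = -0.352618
e^{−rT} = e^{−0.0797·2.8827} = 0.794731
N(−d₁) = 0.271867,  N(−d₂) = 0.637813
Put price V = K·e^{−rT}·N(−d₂) − S·N(−d₁) = 41.493994 − 19.984920 = 21.509074
φ(d₁) = (1/√(2π))·e^{−d₁²/2} = 0.331784
Θ = −S·φ(d₁)·σ/(2√T) + r·K·e^{−rT}·N(−d₂) = −4.060237 + 3.307071 = -0.753166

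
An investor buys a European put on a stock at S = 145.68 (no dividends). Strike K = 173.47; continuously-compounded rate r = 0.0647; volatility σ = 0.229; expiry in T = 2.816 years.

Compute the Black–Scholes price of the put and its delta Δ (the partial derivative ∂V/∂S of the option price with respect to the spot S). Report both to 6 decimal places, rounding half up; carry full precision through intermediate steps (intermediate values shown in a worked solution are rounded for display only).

price = 21.565607
Δ = -0.416082

σ√T = 0.229·√2.816 = 0.384284
d₁ = (ln(S/K) + (r+σ²/2)T) / (σ√T) = (ln(145.68/173.47) + (0.0647+0.229²/2)·2.816) / 0.384284 = (-0.174592 + 0.256032) / 0.384284 = 0.211927
d₂ = d₁ − σ√T = 0.211927 − 0.384284 = -0.172357
e^{−rT} = e^{−0.0647·2.816} = 0.833439
N(−d₁) = 0.416082,  N(−d₂) = 0.568422
Put price V = K·e^{−rT}·N(−d₂) − S·N(−d₁) = 82.180458 − 60.614850 = 21.565607
Δ = −N(−d₁) = -0.416082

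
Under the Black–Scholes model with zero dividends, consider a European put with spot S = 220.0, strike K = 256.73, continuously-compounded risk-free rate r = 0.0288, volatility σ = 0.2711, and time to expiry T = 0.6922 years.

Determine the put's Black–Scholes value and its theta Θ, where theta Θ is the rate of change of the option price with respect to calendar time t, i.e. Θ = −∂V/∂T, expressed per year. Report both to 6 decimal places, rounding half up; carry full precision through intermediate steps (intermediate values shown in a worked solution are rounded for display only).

σ√T = 0.2711·√0.6922 = 0.225551
d₁ = (ln(S/K) + (r+σ²/2)T) / (σ√T) = (ln(220.0/256.73) + (0.0288+0.2711²/2)·0.6922) / 0.225551 = (-0.154397 + 0.045372) / 0.225551 = -0.483373
d₂ = d₁ − σ√T = -0.483373 − 0.225551 = -0.708924
e^{−rT} = e^{−0.0288·0.6922} = 0.980262
N(−d₁) = 0.685584,  N(−d₂) = 0.760814
Put price V = K·e^{−rT}·N(−d₂) − S·N(−d₁) = 191.468534 − 150.828581 = 40.639953
φ(d₁) = (1/√(2π))·e^{−d₁²/2} = 0.354955
Θ = −S·φ(d₁)·σ/(2√T) + r·K·e^{−rT}·N(−d₂) = −12.722726 + 5.514294 = -7.208433

price = 40.639953
Θ = -7.208433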